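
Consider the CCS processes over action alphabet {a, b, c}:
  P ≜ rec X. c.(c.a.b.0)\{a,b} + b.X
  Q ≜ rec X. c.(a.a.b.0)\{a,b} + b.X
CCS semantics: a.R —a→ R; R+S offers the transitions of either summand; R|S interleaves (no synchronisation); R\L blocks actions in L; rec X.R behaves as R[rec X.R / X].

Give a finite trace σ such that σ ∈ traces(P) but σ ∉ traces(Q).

cc

Reachable graph of P (3 states):
  p0 = rec X. c.(c.a.b.0)\{a,b} + b.X | —b→ p0, —c→ p1
  p1 = (c.a.b.0)\{a,b} | —c→ p2
  p2 = (a.b.0)\{a,b} | ∅
Reachable graph of Q (2 states):
  q0 = rec X. c.(a.a.b.0)\{a,b} + b.X | —b→ q0, —c→ q1
  q1 = (a.a.b.0)\{a,b} | ∅
Executing cc from P (initial set {p0}):
  step 1 (c): {p1}
  step 2 (c): {p2}
  ✓ P
Executing cc from Q (initial set {q0}):
  step 1 (c): {q1}
  step 2 (c): ∅  — Q cannot continue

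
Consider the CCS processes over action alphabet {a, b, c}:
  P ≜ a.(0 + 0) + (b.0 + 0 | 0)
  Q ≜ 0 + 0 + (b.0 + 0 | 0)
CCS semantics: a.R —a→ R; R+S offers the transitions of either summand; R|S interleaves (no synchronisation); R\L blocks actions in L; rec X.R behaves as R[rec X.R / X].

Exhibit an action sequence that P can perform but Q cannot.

a

P's transition system — 3 states:
  m0 = a.(0 + 0) + (b.0 + 0 | 0) has moves =a=> m1, =b=> m2
  m1 = 0 + 0 has moves (no moves)
  m2 = 0 has moves (no moves)
Q's transition system — 2 states:
  n0 = 0 + 0 + (b.0 + 0 | 0) has moves =b=> n1
  n1 = 0 has moves (no moves)
Run σ = ⟨a⟩ on P: start {m0}
  step 1 (a): {m1}
  ✓ P
Run σ = ⟨a⟩ on Q: start {n0}
  step 1 (a): ∅  — Q cannot continue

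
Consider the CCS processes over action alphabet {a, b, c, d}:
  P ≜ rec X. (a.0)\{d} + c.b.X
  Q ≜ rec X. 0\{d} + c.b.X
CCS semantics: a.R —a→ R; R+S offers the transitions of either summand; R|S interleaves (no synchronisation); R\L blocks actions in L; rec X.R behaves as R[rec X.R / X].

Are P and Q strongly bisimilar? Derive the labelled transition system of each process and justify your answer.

P ≁ Q

LTS(P): 3 reachable states
  u0 = rec X. (a.0)\{d} + c.b.X has moves =a=> u1, =c=> u2
  u1 = 0\{d} has moves stopped
  u2 = b.(rec X. (a.0)\{d} + c.b.X) has moves =b=> u0
LTS(Q): 2 reachable states
  v0 = rec X. 0\{d} + c.b.X has moves =c=> v1
  v1 = b.(rec X. 0\{d} + c.b.X) has moves =b=> v0
Coarsest stable partition (strong bisimilarity classes):
  B0 = {u0}
  B1 = {u2}
  B2 = {u1}
  B3 = {v0}
  B4 = {v1}
u0 ∈ B0, v0 ∈ B3 → different blocks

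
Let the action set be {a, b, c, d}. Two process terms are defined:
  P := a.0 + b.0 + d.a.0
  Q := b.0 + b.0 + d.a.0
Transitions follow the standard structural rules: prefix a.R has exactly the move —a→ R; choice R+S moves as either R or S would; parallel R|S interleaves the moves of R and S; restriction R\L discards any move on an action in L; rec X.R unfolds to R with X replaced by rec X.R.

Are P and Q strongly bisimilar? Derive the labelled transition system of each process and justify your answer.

NO

P's transition system — 3 states:
  u0 = a.0 + b.0 + d.a.0 :: ··a··> u1, ··b··> u1, ··d··> u2
  u1 = 0 :: ∅
  u2 = a.0 :: ··a··> u1
Q's transition system — 3 states:
  v0 = b.0 + b.0 + d.a.0 :: ··b··> v1, ··d··> v2
  v1 = 0 :: ∅
  v2 = a.0 :: ··a··> v1
Coarsest stable partition (strong bisimilarity classes):
  B0 = {u0}
  B1 = {u1, v1}
  B2 = {u2, v2}
  B3 = {v0}
u0 ∈ B0, v0 ∈ B3 → different blocks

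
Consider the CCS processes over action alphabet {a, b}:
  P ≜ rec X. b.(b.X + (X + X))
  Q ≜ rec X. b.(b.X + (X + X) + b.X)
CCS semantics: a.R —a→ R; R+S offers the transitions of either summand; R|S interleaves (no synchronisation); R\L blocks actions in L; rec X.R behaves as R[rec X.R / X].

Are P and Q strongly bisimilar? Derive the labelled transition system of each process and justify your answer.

YES

LTS(P): 2 reachable states
  u0 = rec X. b.(b.X + (X + X)) :: ··b··> u1
  u1 = b.(rec X. b.(b.X + (X + X))) + ((rec X. b.(b.X + (X + X))) + (rec X. b.(b.X + (X + X)))) :: ··b··> u0, ··b··> u1
LTS(Q): 2 reachable states
  v0 = rec X. b.(b.X + (X + X) + b.X) :: ··b··> v1
  v1 = b.(rec X. b.(b.X + (X + X) + b.X)) + ((rec X. b.(b.X + (X + X) + b.X)) + (rec X. b.(b.X + (X + X) + b.X))) + b.(rec X. b.(b.X + (X + X) + b.X)) :: ··b··> v0, ··b··> v1
Bisimilarity quotient blocks:
  B0 = {u0, u1, v0, v1}
u0 ∈ B0, v0 ∈ B0 → same block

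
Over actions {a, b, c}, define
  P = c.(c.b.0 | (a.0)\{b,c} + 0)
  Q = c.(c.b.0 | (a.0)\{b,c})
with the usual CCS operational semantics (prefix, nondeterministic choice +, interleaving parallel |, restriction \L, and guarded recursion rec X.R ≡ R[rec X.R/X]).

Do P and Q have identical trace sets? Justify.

trace-equivalent

LTS(P): 7 reachable states
  p0 = c.(c.b.0 | (a.0)\{b,c} + 0) | -c-> p1
  p1 = c.b.0 | (a.0)\{b,c} + 0 | -a-> p2, -c-> p3
  p2 = c.b.0 | 0\{b,c} | -c-> p4
  p3 = b.0 | (a.0)\{b,c} | -a-> p4, -b-> p5
  p4 = b.0 | 0\{b,c} | -b-> p6
  p5 = 0 | (a.0)\{b,c} | -a-> p6
  p6 = 0 | 0\{b,c} | ∅
LTS(Q): 7 reachable states
  q0 = c.(c.b.0 | (a.0)\{b,c}) | -c-> q1
  q1 = c.b.0 | (a.0)\{b,c} | -a-> q2, -c-> q3
  q2 = c.b.0 | 0\{b,c} | -c-> q4
  q3 = b.0 | (a.0)\{b,c} | -a-> q4, -b-> q5
  q4 = b.0 | 0\{b,c} | -b-> q6
  q5 = 0 | (a.0)\{b,c} | -a-> q6
  q6 = 0 | 0\{b,c} | ∅
Coarsest stable partition (strong bisimilarity classes):
  B0 = {p0, q0}
  B1 = {p1, q1}
  B2 = {p2, q2}
  B3 = {p4, q4}
  B4 = {p6, q6}
  B5 = {p3, q3}
  B6 = {p5, q5}
p0 ∈ B0, q0 ∈ B0 → same block
Bisimilar ⇒ trace-equivalent.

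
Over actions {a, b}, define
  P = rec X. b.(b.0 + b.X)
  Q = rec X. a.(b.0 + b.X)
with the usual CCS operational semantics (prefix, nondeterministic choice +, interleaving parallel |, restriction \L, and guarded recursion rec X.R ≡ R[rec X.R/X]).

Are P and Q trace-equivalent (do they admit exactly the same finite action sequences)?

LTS(P): 3 reachable states
  s0 = rec X. b.(b.0 + b.X) | ··b··> s1
  s1 = b.0 + b.(rec X. b.(b.0 + b.X)) | ··b··> s0, ··b··> s2
  s2 = 0 | (no moves)
LTS(Q): 3 reachable states
  t0 = rec X. a.(b.0 + b.X) | ··a··> t1
  t1 = b.0 + b.(rec X. a.(b.0 + b.X)) | ··b··> t0, ··b··> t2
  t2 = 0 | (no moves)
Trace ⟨b⟩ through P, begin at {s0}:
  after b @ step 1: {s1}
  P completes σ.
Trace ⟨b⟩ through Q, begin at {t0}:
  after b @ step 1: ∅ (Q stuck)

trace-distinct — witness ⟨b⟩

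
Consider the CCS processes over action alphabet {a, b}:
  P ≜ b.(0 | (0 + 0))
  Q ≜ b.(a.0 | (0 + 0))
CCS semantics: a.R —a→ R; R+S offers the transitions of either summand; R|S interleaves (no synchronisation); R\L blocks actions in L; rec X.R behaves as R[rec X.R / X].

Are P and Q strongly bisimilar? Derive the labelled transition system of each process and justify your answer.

Reachable graph of P (2 states):
  p0 = b.(0 | (0 + 0)) | ··b··> p1
  p1 = 0 | (0 + 0) | stopped
Reachable graph of Q (3 states):
  q0 = b.(a.0 | (0 + 0)) | ··b··> q1
  q1 = a.0 | (0 + 0) | ··a··> q2
  q2 = 0 | (0 + 0) | stopped
Coarsest stable partition (strong bisimilarity classes):
  B0 = {p0}
  B1 = {p1, q2}
  B2 = {q0}
  B3 = {q1}
p0 ∈ B0, q0 ∈ B2 → different blocks

NO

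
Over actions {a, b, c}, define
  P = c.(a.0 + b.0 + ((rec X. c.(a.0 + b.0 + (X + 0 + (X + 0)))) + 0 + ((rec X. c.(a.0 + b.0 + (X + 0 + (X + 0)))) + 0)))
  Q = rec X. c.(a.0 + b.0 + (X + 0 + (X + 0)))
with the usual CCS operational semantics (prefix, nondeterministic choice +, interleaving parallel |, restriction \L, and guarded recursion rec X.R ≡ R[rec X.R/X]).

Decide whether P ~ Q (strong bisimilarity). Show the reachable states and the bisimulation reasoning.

bisimilar

LTS(P): 3 reachable states
  p0 = c.(a.0 + b.0 + ((rec X. c.(a.0 + b.0 + (X + 0 + (X + 0)))) + 0 + ((rec X. c.(a.0 + b.0 + (X + 0 + (X + 0)))) + 0))) → --c--▸ p1
  p1 = a.0 + b.0 + ((rec X. c.(a.0 + b.0 + (X + 0 + (X + 0)))) + 0 + ((rec X. c.(a.0 + b.0 + (X + 0 + (X + 0)))) + 0)) → --a--▸ p2, --b--▸ p2, --c--▸ p1
  p2 = 0 → ∅
LTS(Q): 3 reachable states
  q0 = rec X. c.(a.0 + b.0 + (X + 0 + (X + 0))) → --c--▸ q1
  q1 = a.0 + b.0 + ((rec X. c.(a.0 + b.0 + (X + 0 + (X + 0)))) + 0 + ((rec X. c.(a.0 + b.0 + (X + 0 + (X + 0)))) + 0)) → --a--▸ q2, --b--▸ q2, --c--▸ q1
  q2 = 0 → ∅
Bisimilarity quotient blocks:
  B0 = {p0, q0}
  B1 = {p1, q1}
  B2 = {p2, q2}
p0 ∈ B0, q0 ∈ B0 → same block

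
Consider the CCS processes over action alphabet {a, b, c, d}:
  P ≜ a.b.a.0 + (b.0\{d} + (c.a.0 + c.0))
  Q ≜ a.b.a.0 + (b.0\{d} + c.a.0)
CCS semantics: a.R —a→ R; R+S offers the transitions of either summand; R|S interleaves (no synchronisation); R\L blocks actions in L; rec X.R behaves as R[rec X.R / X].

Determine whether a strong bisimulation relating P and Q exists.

P ≁ Q

LTS(P): 5 reachable states
  m0 = a.b.a.0 + (b.0\{d} + (c.a.0 + c.0)) :: =a=> m1, =b=> m2, =c=> m3, =c=> m4
  m1 = b.a.0 :: =b=> m4
  m2 = 0\{d} :: ∅
  m3 = 0 :: ∅
  m4 = a.0 :: =a=> m3
LTS(Q): 5 reachable states
  n0 = a.b.a.0 + (b.0\{d} + c.a.0) :: =a=> n1, =b=> n2, =c=> n3
  n1 = b.a.0 :: =b=> n3
  n2 = 0\{d} :: ∅
  n3 = a.0 :: =a=> n4
  n4 = 0 :: ∅
Coarsest stable partition (strong bisimilarity classes):
  B0 = {m0}
  B1 = {m2, m3, n2, n4}
  B2 = {m4, n3}
  B3 = {m1, n1}
  B4 = {n0}
m0 ∈ B0, n0 ∈ B4 → different blocks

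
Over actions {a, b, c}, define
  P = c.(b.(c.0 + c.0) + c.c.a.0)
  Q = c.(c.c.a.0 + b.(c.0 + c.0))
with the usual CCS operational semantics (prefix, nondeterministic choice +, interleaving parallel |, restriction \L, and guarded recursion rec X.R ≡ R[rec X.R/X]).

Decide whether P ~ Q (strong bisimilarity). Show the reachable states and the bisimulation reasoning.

P's transition system — 6 states:
  s0 = c.(b.(c.0 + c.0) + c.c.a.0) ⊢ =c=> s1
  s1 = b.(c.0 + c.0) + c.c.a.0 ⊢ =b=> s2, =c=> s3
  s2 = c.0 + c.0 ⊢ =c=> s4
  s3 = c.a.0 ⊢ =c=> s5
  s4 = 0 ⊢ (no moves)
  s5 = a.0 ⊢ =a=> s4
Q's transition system — 6 states:
  t0 = c.(c.c.a.0 + b.(c.0 + c.0)) ⊢ =c=> t1
  t1 = c.c.a.0 + b.(c.0 + c.0) ⊢ =b=> t2, =c=> t3
  t2 = c.0 + c.0 ⊢ =c=> t4
  t3 = c.a.0 ⊢ =c=> t5
  t4 = 0 ⊢ (no moves)
  t5 = a.0 ⊢ =a=> t4
Coarsest stable partition (strong bisimilarity classes):
  B0 = {s0, t0}
  B1 = {s1, t1}
  B2 = {s2, t2}
  B3 = {s4, t4}
  B4 = {s3, t3}
  B5 = {s5, t5}
s0 ∈ B0, t0 ∈ B0 → same block

P ~ Q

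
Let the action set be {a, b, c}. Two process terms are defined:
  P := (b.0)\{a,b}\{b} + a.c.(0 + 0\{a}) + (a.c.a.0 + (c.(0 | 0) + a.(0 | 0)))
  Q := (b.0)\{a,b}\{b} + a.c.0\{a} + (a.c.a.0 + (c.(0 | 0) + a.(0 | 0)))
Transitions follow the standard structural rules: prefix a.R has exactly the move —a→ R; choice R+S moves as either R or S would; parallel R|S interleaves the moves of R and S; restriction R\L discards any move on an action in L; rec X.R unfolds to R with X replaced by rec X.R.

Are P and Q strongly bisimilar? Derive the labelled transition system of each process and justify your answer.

P ~ Q

LTS(P): 7 reachable states
  s0 = (b.0)\{a,b}\{b} + a.c.(0 + 0\{a}) + (a.c.a.0 + (c.(0 | 0) + a.(0 | 0))) ⊢ -a-> s1, -a-> s2, -a-> s3, -c-> s1
  s1 = 0 | 0 ⊢ ∅
  s2 = c.(0 + 0\{a}) ⊢ -c-> s4
  s3 = c.a.0 ⊢ -c-> s5
  s4 = 0 + 0\{a} ⊢ ∅
  s5 = a.0 ⊢ -a-> s6
  s6 = 0 ⊢ ∅
LTS(Q): 7 reachable states
  t0 = (b.0)\{a,b}\{b} + a.c.0\{a} + (a.c.a.0 + (c.(0 | 0) + a.(0 | 0))) ⊢ -a-> t1, -a-> t2, -a-> t3, -c-> t1
  t1 = 0 | 0 ⊢ ∅
  t2 = c.0\{a} ⊢ -c-> t4
  t3 = c.a.0 ⊢ -c-> t5
  t4 = 0\{a} ⊢ ∅
  t5 = a.0 ⊢ -a-> t6
  t6 = 0 ⊢ ∅
Partition-refinement fixed point:
  B0 = {s0, t0}
  B1 = {s1, s4, s6, t1, t4, t6}
  B2 = {s2, t2}
  B3 = {s3, t3}
  B4 = {s5, t5}
s0 ∈ B0, t0 ∈ B0 → same block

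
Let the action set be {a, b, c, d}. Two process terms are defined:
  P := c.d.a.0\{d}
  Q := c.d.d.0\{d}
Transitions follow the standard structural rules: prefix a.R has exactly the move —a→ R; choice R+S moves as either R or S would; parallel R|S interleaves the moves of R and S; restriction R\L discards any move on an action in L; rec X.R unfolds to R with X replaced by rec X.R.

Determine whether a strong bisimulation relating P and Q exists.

not bisimilar

P's transition system — 4 states:
  m0 = c.d.a.0\{d} has moves =c=> m1
  m1 = d.a.0\{d} has moves =d=> m2
  m2 = a.0\{d} has moves =a=> m3
  m3 = 0\{d} has moves deadlocked
Q's transition system — 4 states:
  n0 = c.d.d.0\{d} has moves =c=> n1
  n1 = d.d.0\{d} has moves =d=> n2
  n2 = d.0\{d} has moves =d=> n3
  n3 = 0\{d} has moves deadlocked
Partition-refinement fixed point:
  B0 = {m0}
  B1 = {m1}
  B2 = {m2}
  B3 = {m3, n3}
  B4 = {n0}
  B5 = {n1}
  B6 = {n2}
m0 ∈ B0, n0 ∈ B4 → different blocks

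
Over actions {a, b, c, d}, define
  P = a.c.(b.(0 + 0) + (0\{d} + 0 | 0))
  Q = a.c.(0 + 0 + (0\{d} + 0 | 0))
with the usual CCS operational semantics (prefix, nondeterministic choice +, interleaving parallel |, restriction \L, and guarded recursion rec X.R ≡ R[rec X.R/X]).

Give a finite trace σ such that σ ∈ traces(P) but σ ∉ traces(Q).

acb

P's transition system — 4 states:
  m0 = a.c.(b.(0 + 0) + (0\{d} + 0 | 0)) → --a--▸ m1
  m1 = c.(b.(0 + 0) + (0\{d} + 0 | 0)) → --c--▸ m2
  m2 = b.(0 + 0) + (0\{d} + 0 | 0) → --b--▸ m3
  m3 = 0 + 0 → ∅
Q's transition system — 3 states:
  n0 = a.c.(0 + 0 + (0\{d} + 0 | 0)) → --a--▸ n1
  n1 = c.(0 + 0 + (0\{d} + 0 | 0)) → --c--▸ n2
  n2 = 0 + 0 + (0\{d} + 0 | 0) → ∅
Run σ = ⟨acb⟩ on P: start {m0}
  step 1 (a): {m1}
  step 2 (c): {m2}
  step 3 (b): {m3}
  ✓ P
Run σ = ⟨acb⟩ on Q: start {n0}
  step 1 (a): {n1}
  step 2 (c): {n2}
  step 3 (b): ∅ (Q stuck)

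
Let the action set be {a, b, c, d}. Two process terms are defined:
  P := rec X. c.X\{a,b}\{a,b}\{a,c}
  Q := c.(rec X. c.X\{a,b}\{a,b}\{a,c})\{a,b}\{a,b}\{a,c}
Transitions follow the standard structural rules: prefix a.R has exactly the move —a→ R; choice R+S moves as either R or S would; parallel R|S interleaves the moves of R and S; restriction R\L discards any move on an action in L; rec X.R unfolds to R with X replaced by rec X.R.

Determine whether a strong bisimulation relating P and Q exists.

P ~ Q

P's transition system — 2 states:
  u0 = rec X. c.X\{a,b}\{a,b}\{a,c} has moves --c--▸ u1
  u1 = (rec X. c.X\{a,b}\{a,b}\{a,c})\{a,b}\{a,b}\{a,c} has moves ·
Q's transition system — 2 states:
  v0 = c.(rec X. c.X\{a,b}\{a,b}\{a,c})\{a,b}\{a,b}\{a,c} has moves --c--▸ v1
  v1 = (rec X. c.X\{a,b}\{a,b}\{a,c})\{a,b}\{a,b}\{a,c} has moves ·
Coarsest stable partition (strong bisimilarity classes):
  B0 = {u0, v0}
  B1 = {u1, v1}
u0 ∈ B0, v0 ∈ B0 → same block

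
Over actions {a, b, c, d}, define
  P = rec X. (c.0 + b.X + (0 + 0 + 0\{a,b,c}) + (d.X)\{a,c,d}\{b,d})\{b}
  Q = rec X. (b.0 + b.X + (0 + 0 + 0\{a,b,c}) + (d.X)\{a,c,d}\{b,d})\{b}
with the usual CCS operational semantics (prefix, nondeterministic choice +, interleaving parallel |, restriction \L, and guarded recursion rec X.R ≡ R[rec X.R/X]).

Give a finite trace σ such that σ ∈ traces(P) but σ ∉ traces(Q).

c

Reachable graph of P (2 states):
  p0 = rec X. (c.0 + b.X + (0 + 0 + 0\{a,b,c}) + (d.X)\{a,c,d}\{b,d})\{b} :: -c-> p1
  p1 = 0\{b} :: ·
Reachable graph of Q (1 states):
  q0 = rec X. (b.0 + b.X + (0 + 0 + 0\{a,b,c}) + (d.X)\{a,c,d}\{b,d})\{b} :: ·
Run σ = ⟨c⟩ on P: start {p0}
  after c @ step 1: {p1}
  ✓ P
Run σ = ⟨c⟩ on Q: start {q0}
  after c @ step 1: no successor for Q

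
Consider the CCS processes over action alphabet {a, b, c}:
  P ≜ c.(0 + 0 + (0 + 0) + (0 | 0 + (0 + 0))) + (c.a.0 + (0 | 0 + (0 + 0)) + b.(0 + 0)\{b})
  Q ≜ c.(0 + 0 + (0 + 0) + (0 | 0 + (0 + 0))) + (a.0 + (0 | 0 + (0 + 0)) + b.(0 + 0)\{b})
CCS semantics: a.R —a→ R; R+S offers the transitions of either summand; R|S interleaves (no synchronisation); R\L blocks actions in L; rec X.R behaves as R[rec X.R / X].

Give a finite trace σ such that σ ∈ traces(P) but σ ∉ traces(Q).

ca

P's transition system — 5 states:
  s0 = c.(0 + 0 + (0 + 0) + (0 | 0 + (0 + 0))) + (c.a.0 + (0 | 0 + (0 + 0)) + b.(0 + 0)\{b}) → =b=> s1, =c=> s2, =c=> s3
  s1 = (0 + 0)\{b} → (no moves)
  s2 = 0 + 0 + (0 + 0) + (0 | 0 + (0 + 0)) → (no moves)
  s3 = a.0 → =a=> s4
  s4 = 0 → (no moves)
Q's transition system — 4 states:
  t0 = c.(0 + 0 + (0 + 0) + (0 | 0 + (0 + 0))) + (a.0 + (0 | 0 + (0 + 0)) + b.(0 + 0)\{b}) → =a=> t1, =b=> t2, =c=> t3
  t1 = 0 → (no moves)
  t2 = (0 + 0)\{b} → (no moves)
  t3 = 0 + 0 + (0 + 0) + (0 | 0 + (0 + 0)) → (no moves)
Run σ = ⟨ca⟩ on P: start {s0}
  [1] c ⇒ {s2, s3}
  [2] a ⇒ {s4}
  — P admits the full trace.
Run σ = ⟨ca⟩ on Q: start {t0}
  [1] c ⇒ {t3}
  [2] a ⇒ ∅  — Q cannot continue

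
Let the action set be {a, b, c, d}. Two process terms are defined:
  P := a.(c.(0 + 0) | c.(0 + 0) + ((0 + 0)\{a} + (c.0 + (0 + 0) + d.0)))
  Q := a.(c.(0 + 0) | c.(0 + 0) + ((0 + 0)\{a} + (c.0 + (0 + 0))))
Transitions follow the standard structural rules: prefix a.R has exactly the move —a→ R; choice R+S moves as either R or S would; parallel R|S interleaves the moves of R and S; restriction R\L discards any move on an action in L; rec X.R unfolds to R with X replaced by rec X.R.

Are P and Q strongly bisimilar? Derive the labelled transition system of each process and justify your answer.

NO

Reachable graph of P (6 states):
  m0 = a.(c.(0 + 0) | c.(0 + 0) + ((0 + 0)\{a} + (c.0 + (0 + 0) + d.0))) has moves =a=> m1
  m1 = c.(0 + 0) | c.(0 + 0) + ((0 + 0)\{a} + (c.0 + (0 + 0) + d.0)) has moves =c=> m2, =c=> m3, =c=> m4, =d=> m3
  m2 = (0 + 0) | c.(0 + 0) has moves =c=> m5
  m3 = 0 has moves deadlocked
  m4 = c.(0 + 0) | (0 + 0) has moves =c=> m5
  m5 = (0 + 0) | (0 + 0) has moves deadlocked
Reachable graph of Q (6 states):
  n0 = a.(c.(0 + 0) | c.(0 + 0) + ((0 + 0)\{a} + (c.0 + (0 + 0)))) has moves =a=> n1
  n1 = c.(0 + 0) | c.(0 + 0) + ((0 + 0)\{a} + (c.0 + (0 + 0))) has moves =c=> n2, =c=> n3, =c=> n4
  n2 = (0 + 0) | c.(0 + 0) has moves =c=> n5
  n3 = 0 has moves deadlocked
  n4 = c.(0 + 0) | (0 + 0) has moves =c=> n5
  n5 = (0 + 0) | (0 + 0) has moves deadlocked
Bisimilarity quotient blocks:
  B0 = {m0}
  B1 = {m1}
  B2 = {m2, m4, n2, n4}
  B3 = {m3, m5, n3, n5}
  B4 = {n0}
  B5 = {n1}
m0 ∈ B0, n0 ∈ B4 → different blocks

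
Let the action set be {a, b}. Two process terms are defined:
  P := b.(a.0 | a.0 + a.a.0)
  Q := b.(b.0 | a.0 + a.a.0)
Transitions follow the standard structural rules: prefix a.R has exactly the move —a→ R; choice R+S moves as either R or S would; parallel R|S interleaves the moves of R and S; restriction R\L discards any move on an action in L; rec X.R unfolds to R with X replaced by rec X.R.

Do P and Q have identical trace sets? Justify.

traces(P) ≠ traces(Q) — witness ⟨bb⟩

Reachable graph of P (7 states):
  p0 = b.(a.0 | a.0 + a.a.0) | =b=> p1
  p1 = a.0 | a.0 + a.a.0 | =a=> p2, =a=> p3, =a=> p4
  p2 = 0 | a.0 | =a=> p5
  p3 = a.0 | =a=> p6
  p4 = a.0 | 0 | =a=> p5
  p5 = 0 | 0 | (no moves)
  p6 = 0 | (no moves)
Reachable graph of Q (7 states):
  q0 = b.(b.0 | a.0 + a.a.0) | =b=> q1
  q1 = b.0 | a.0 + a.a.0 | =a=> q2, =a=> q3, =b=> q4
  q2 = a.0 | =a=> q5
  q3 = b.0 | 0 | =b=> q6
  q4 = 0 | a.0 | =a=> q6
  q5 = 0 | (no moves)
  q6 = 0 | 0 | (no moves)
Trace ⟨bb⟩ through Q, begin at {q0}:
  step 1 (b): {q1}
  step 2 (b): {q4}
  ✓ Q
Trace ⟨bb⟩ through P, begin at {p0}:
  step 1 (b): {p1}
  step 2 (b): no successor for P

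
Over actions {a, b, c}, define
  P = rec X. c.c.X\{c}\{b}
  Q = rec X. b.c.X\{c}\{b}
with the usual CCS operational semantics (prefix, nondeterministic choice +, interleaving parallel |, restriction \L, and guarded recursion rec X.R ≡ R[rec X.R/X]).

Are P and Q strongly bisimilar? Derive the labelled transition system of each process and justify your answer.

P ≁ Q

LTS(P): 3 reachable states
  s0 = rec X. c.c.X\{c}\{b} ⊢ —c→ s1
  s1 = c.(rec X. c.c.X\{c}\{b})\{c}\{b} ⊢ —c→ s2
  s2 = (rec X. c.c.X\{c}\{b})\{c}\{b} ⊢ stopped
LTS(Q): 3 reachable states
  t0 = rec X. b.c.X\{c}\{b} ⊢ —b→ t1
  t1 = c.(rec X. b.c.X\{c}\{b})\{c}\{b} ⊢ —c→ t2
  t2 = (rec X. b.c.X\{c}\{b})\{c}\{b} ⊢ stopped
Partition-refinement fixed point:
  B0 = {s0}
  B1 = {s1, t1}
  B2 = {s2, t2}
  B3 = {t0}
s0 ∈ B0, t0 ∈ B3 → different blocks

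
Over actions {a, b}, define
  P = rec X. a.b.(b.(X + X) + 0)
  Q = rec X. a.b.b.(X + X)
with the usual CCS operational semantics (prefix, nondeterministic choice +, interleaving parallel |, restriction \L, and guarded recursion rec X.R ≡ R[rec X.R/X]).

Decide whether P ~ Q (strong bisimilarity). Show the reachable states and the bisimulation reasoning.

P's transition system — 4 states:
  m0 = rec X. a.b.(b.(X + X) + 0) | ··a··> m1
  m1 = b.(b.((rec X. a.b.(b.(X + X) + 0)) + (rec X. a.b.(b.(X + X) + 0))) + 0) | ··b··> m2
  m2 = b.((rec X. a.b.(b.(X + X) + 0)) + (rec X. a.b.(b.(X + X) + 0))) + 0 | ··b··> m3
  m3 = (rec X. a.b.(b.(X + X) + 0)) + (rec X. a.b.(b.(X + X) + 0)) | ··a··> m1
Q's transition system — 4 states:
  n0 = rec X. a.b.b.(X + X) | ··a··> n1
  n1 = b.b.((rec X. a.b.b.(X + X)) + (rec X. a.b.b.(X + X))) | ··b··> n2
  n2 = b.((rec X. a.b.b.(X + X)) + (rec X. a.b.b.(X + X))) | ··b··> n3
  n3 = (rec X. a.b.b.(X + X)) + (rec X. a.b.b.(X + X)) | ··a··> n1
Bisimilarity quotient blocks:
  B0 = {m0, m3, n0, n3}
  B1 = {m1, n1}
  B2 = {m2, n2}
m0 ∈ B0, n0 ∈ B0 → same block

P ~ Q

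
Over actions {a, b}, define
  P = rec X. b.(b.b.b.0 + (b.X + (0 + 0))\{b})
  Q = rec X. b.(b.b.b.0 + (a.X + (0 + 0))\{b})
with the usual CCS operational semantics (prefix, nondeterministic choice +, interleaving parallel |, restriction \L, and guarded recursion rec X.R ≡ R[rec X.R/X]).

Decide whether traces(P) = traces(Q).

LTS(P): 5 reachable states
  s0 = rec X. b.(b.b.b.0 + (b.X + (0 + 0))\{b}) | -b-> s1
  s1 = b.b.b.0 + (b.(rec X. b.(b.b.b.0 + (b.X + (0 + 0))\{b})) + (0 + 0))\{b} | -b-> s2
  s2 = b.b.0 | -b-> s3
  s3 = b.0 | -b-> s4
  s4 = 0 | stopped
LTS(Q): 6 reachable states
  t0 = rec X. b.(b.b.b.0 + (a.X + (0 + 0))\{b}) | -b-> t1
  t1 = b.b.b.0 + (a.(rec X. b.(b.b.b.0 + (a.X + (0 + 0))\{b})) + (0 + 0))\{b} | -a-> t2, -b-> t3
  t2 = (rec X. b.(b.b.b.0 + (a.X + (0 + 0))\{b}))\{b} | stopped
  t3 = b.b.0 | -b-> t4
  t4 = b.0 | -b-> t5
  t5 = 0 | stopped
Run σ = ⟨ba⟩ on Q: start {t0}
  step 1 (b): {t1}
  step 2 (a): {t2}
  ✓ Q
Run σ = ⟨ba⟩ on P: start {s0}
  step 1 (b): {s1}
  step 2 (a): ∅ (P stuck)

trace-distinct — witness ⟨ba⟩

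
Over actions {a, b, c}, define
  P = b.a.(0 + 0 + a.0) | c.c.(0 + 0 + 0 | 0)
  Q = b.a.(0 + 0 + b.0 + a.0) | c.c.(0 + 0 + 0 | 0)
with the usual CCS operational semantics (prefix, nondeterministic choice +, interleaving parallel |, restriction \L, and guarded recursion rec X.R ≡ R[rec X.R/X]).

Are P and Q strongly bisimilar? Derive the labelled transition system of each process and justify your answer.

not bisimilar

LTS(P): 12 reachable states
  s0 = b.a.(0 + 0 + a.0) | c.c.(0 + 0 + 0 | 0) | ··b··> s1, ··c··> s2
  s1 = a.(0 + 0 + a.0) | c.c.(0 + 0 + 0 | 0) | ··a··> s3, ··c··> s4
  s2 = b.a.(0 + 0 + a.0) | c.(0 + 0 + 0 | 0) | ··b··> s4, ··c··> s5
  s3 = (0 + 0 + a.0) | c.c.(0 + 0 + 0 | 0) | ··a··> s6, ··c··> s7
  s4 = a.(0 + 0 + a.0) | c.(0 + 0 + 0 | 0) | ··a··> s7, ··c··> s8
  s5 = b.a.(0 + 0 + a.0) | (0 + 0 + 0 | 0) | ··b··> s8
  s6 = 0 | c.c.(0 + 0 + 0 | 0) | ··c··> s9
  s7 = (0 + 0 + a.0) | c.(0 + 0 + 0 | 0) | ··a··> s9, ··c··> s10
  s8 = a.(0 + 0 + a.0) | (0 + 0 + 0 | 0) | ··a··> s10
  s9 = 0 | c.(0 + 0 + 0 | 0) | ··c··> s11
  s10 = (0 + 0 + a.0) | (0 + 0 + 0 | 0) | ··a··> s11
  s11 = 0 | (0 + 0 + 0 | 0) | stopped
LTS(Q): 12 reachable states
  t0 = b.a.(0 + 0 + b.0 + a.0) | c.c.(0 + 0 + 0 | 0) | ··b··> t1, ··c··> t2
  t1 = a.(0 + 0 + b.0 + a.0) | c.c.(0 + 0 + 0 | 0) | ··a··> t3, ··c··> t4
  t2 = b.a.(0 + 0 + b.0 + a.0) | c.(0 + 0 + 0 | 0) | ··b··> t4, ··c··> t5
  t3 = (0 + 0 + b.0 + a.0) | c.c.(0 + 0 + 0 | 0) | ··a··> t6, ··b··> t6, ··c··> t7
  t4 = a.(0 + 0 + b.0 + a.0) | c.(0 + 0 + 0 | 0) | ··a··> t7, ··c··> t8
  t5 = b.a.(0 + 0 + b.0 + a.0) | (0 + 0 + 0 | 0) | ··b··> t8
  t6 = 0 | c.c.(0 + 0 + 0 | 0) | ··c··> t9
  t7 = (0 + 0 + b.0 + a.0) | c.(0 + 0 + 0 | 0) | ··a··> t9, ··b··> t9, ··c··> t10
  t8 = a.(0 + 0 + b.0 + a.0) | (0 + 0 + 0 | 0) | ··a··> t10
  t9 = 0 | c.(0 + 0 + 0 | 0) | ··c··> t11
  t10 = (0 + 0 + b.0 + a.0) | (0 + 0 + 0 | 0) | ··a··> t11, ··b··> t11
  t11 = 0 | (0 + 0 + 0 | 0) | stopped
Coarsest stable partition (strong bisimilarity classes):
  B0 = {s0}
  B1 = {s1}
  B2 = {s4}
  B3 = {s8}
  B4 = {s10}
  B5 = {s11, t11}
  B6 = {s7}
  B7 = {s9, t9}
  B8 = {s3}
  B9 = {s6, t6}
  B10 = {s2}
  B11 = {s5}
  B12 = {t0}
  B13 = {t2}
  B14 = {t5}
  B15 = {t8}
  B16 = {t10}
  B17 = {t4}
  B18 = {t7}
  B19 = {t1}
  B20 = {t3}
s0 ∈ B0, t0 ∈ B12 → different blocks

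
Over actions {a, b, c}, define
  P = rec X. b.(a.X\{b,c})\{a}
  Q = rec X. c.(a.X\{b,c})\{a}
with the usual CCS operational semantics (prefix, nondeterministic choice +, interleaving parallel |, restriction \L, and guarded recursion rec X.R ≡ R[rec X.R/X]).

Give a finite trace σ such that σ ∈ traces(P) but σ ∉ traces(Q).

b

Reachable graph of P (2 states):
  m0 = rec X. b.(a.X\{b,c})\{a} :: =b=> m1
  m1 = (a.(rec X. b.(a.X\{b,c})\{a})\{b,c})\{a} :: deadlocked
Reachable graph of Q (2 states):
  n0 = rec X. c.(a.X\{b,c})\{a} :: =c=> n1
  n1 = (a.(rec X. c.(a.X\{b,c})\{a})\{b,c})\{a} :: deadlocked
Trace ⟨b⟩ through P, begin at {m0}:
  after b @ step 1: {m1}
  P completes σ.
Trace ⟨b⟩ through Q, begin at {n0}:
  after b @ step 1: ∅  — Q cannot continue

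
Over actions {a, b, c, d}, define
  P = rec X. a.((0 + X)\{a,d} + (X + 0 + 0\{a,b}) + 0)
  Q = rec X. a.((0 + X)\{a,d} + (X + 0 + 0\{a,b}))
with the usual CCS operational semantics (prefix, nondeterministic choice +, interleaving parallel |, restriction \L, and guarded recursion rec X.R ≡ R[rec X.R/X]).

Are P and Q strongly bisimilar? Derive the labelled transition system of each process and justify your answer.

P ~ Q

LTS(P): 2 reachable states
  m0 = rec X. a.((0 + X)\{a,d} + (X + 0 + 0\{a,b}) + 0) :: -a-> m1
  m1 = (0 + (rec X. a.((0 + X)\{a,d} + (X + 0 + 0\{a,b}) + 0)))\{a,d} + ((rec X. a.((0 + X)\{a,d} + (X + 0 + 0\{a,b}) + 0)) + 0 + 0\{a,b}) + 0 :: -a-> m1
LTS(Q): 2 reachable states
  n0 = rec X. a.((0 + X)\{a,d} + (X + 0 + 0\{a,b})) :: -a-> n1
  n1 = (0 + (rec X. a.((0 + X)\{a,d} + (X + 0 + 0\{a,b}))))\{a,d} + ((rec X. a.((0 + X)\{a,d} + (X + 0 + 0\{a,b}))) + 0 + 0\{a,b}) :: -a-> n1
Bisimilarity quotient blocks:
  B0 = {m0, m1, n0, n1}
m0 ∈ B0, n0 ∈ B0 → same block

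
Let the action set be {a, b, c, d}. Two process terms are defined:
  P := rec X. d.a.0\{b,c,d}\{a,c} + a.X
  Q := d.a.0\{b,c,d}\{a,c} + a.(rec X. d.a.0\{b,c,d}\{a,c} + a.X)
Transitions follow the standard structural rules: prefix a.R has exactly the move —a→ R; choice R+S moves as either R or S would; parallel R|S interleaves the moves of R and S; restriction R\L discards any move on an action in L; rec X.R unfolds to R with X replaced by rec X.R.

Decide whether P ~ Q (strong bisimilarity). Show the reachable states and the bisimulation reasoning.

LTS(P): 3 reachable states
  m0 = rec X. d.a.0\{b,c,d}\{a,c} + a.X has moves -a-> m0, -d-> m1
  m1 = a.0\{b,c,d}\{a,c} has moves -a-> m2
  m2 = 0\{b,c,d}\{a,c} has moves (no moves)
LTS(Q): 4 reachable states
  n0 = d.a.0\{b,c,d}\{a,c} + a.(rec X. d.a.0\{b,c,d}\{a,c} + a.X) has moves -a-> n1, -d-> n2
  n1 = rec X. d.a.0\{b,c,d}\{a,c} + a.X has moves -a-> n1, -d-> n2
  n2 = a.0\{b,c,d}\{a,c} has moves -a-> n3
  n3 = 0\{b,c,d}\{a,c} has moves (no moves)
Bisimilarity quotient blocks:
  B0 = {m0, n0, n1}
  B1 = {m1, n2}
  B2 = {m2, n3}
m0 ∈ B0, n0 ∈ B0 → same block

bisimilar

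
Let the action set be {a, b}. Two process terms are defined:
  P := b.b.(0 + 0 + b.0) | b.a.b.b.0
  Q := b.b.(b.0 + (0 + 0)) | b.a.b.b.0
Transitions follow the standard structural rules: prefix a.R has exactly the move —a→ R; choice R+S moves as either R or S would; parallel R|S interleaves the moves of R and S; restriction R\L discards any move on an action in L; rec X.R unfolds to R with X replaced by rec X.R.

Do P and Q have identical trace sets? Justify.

YES

Reachable graph of P (20 states):
  s0 = b.b.(0 + 0 + b.0) | b.a.b.b.0 → =b=> s1, =b=> s2
  s1 = b.(0 + 0 + b.0) | b.a.b.b.0 → =b=> s3, =b=> s4
  s2 = b.b.(0 + 0 + b.0) | a.b.b.0 → =a=> s5, =b=> s4
  s3 = (0 + 0 + b.0) | b.a.b.b.0 → =b=> s6, =b=> s7
  s4 = b.(0 + 0 + b.0) | a.b.b.0 → =a=> s8, =b=> s6
  s5 = b.b.(0 + 0 + b.0) | b.b.0 → =b=> s8, =b=> s9
  s6 = (0 + 0 + b.0) | a.b.b.0 → =a=> s10, =b=> s11
  s7 = 0 | b.a.b.b.0 → =b=> s11
  s8 = b.(0 + 0 + b.0) | b.b.0 → =b=> s10, =b=> s12
  s9 = b.b.(0 + 0 + b.0) | b.0 → =b=> s12, =b=> s13
  s10 = (0 + 0 + b.0) | b.b.0 → =b=> s14, =b=> s15
  s11 = 0 | a.b.b.0 → =a=> s15
  s12 = b.(0 + 0 + b.0) | b.0 → =b=> s14, =b=> s16
  s13 = b.b.(0 + 0 + b.0) | 0 → =b=> s16
  s14 = (0 + 0 + b.0) | b.0 → =b=> s17, =b=> s18
  s15 = 0 | b.b.0 → =b=> s18
  s16 = b.(0 + 0 + b.0) | 0 → =b=> s17
  s17 = (0 + 0 + b.0) | 0 → =b=> s19
  s18 = 0 | b.0 → =b=> s19
  s19 = 0 | 0 → ∅
Reachable graph of Q (20 states):
  t0 = b.b.(b.0 + (0 + 0)) | b.a.b.b.0 → =b=> t1, =b=> t2
  t1 = b.(b.0 + (0 + 0)) | b.a.b.b.0 → =b=> t3, =b=> t4
  t2 = b.b.(b.0 + (0 + 0)) | a.b.b.0 → =a=> t5, =b=> t4
  t3 = (b.0 + (0 + 0)) | b.a.b.b.0 → =b=> t6, =b=> t7
  t4 = b.(b.0 + (0 + 0)) | a.b.b.0 → =a=> t8, =b=> t6
  t5 = b.b.(b.0 + (0 + 0)) | b.b.0 → =b=> t8, =b=> t9
  t6 = (b.0 + (0 + 0)) | a.b.b.0 → =a=> t10, =b=> t11
  t7 = 0 | b.a.b.b.0 → =b=> t11
  t8 = b.(b.0 + (0 + 0)) | b.b.0 → =b=> t10, =b=> t12
  t9 = b.b.(b.0 + (0 + 0)) | b.0 → =b=> t12, =b=> t13
  t10 = (b.0 + (0 + 0)) | b.b.0 → =b=> t14, =b=> t15
  t11 = 0 | a.b.b.0 → =a=> t15
  t12 = b.(b.0 + (0 + 0)) | b.0 → =b=> t14, =b=> t16
  t13 = b.b.(b.0 + (0 + 0)) | 0 → =b=> t16
  t14 = (b.0 + (0 + 0)) | b.0 → =b=> t17, =b=> t18
  t15 = 0 | b.b.0 → =b=> t18
  t16 = b.(b.0 + (0 + 0)) | 0 → =b=> t17
  t17 = (b.0 + (0 + 0)) | 0 → =b=> t19
  t18 = 0 | b.0 → =b=> t19
  t19 = 0 | 0 → ∅
Partition-refinement fixed point:
  B0 = {s0, t0}
  B1 = {s2, t2}
  B2 = {s5, t5}
  B3 = {s8, s9, t8, t9}
  B4 = {s10, s12, s13, t10, t12, t13}
  B5 = {s14, s15, s16, t14, t15, t16}
  B6 = {s17, s18, t17, t18}
  B7 = {s19, t19}
  B8 = {s4, t4}
  B9 = {s6, t6}
  B10 = {s11, t11}
  B11 = {s1, t1}
  B12 = {s3, t3}
  B13 = {s7, t7}
s0 ∈ B0, t0 ∈ B0 → same block
Bisimilar ⇒ trace-equivalent.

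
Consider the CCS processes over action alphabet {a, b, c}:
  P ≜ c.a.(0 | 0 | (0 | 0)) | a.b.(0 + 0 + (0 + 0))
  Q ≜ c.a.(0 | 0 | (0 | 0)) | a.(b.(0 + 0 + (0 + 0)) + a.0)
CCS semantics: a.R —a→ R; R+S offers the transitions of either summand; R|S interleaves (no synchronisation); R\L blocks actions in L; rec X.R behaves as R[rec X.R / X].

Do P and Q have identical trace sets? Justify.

P's transition system — 9 states:
  u0 = c.a.(0 | 0 | (0 | 0)) | a.b.(0 + 0 + (0 + 0)) has moves ··a··> u1, ··c··> u2
  u1 = c.a.(0 | 0 | (0 | 0)) | b.(0 + 0 + (0 + 0)) has moves ··b··> u3, ··c··> u4
  u2 = a.(0 | 0 | (0 | 0)) | a.b.(0 + 0 + (0 + 0)) has moves ··a··> u4, ··a··> u5
  u3 = c.a.(0 | 0 | (0 | 0)) | (0 + 0 + (0 + 0)) has moves ··c··> u6
  u4 = a.(0 | 0 | (0 | 0)) | b.(0 + 0 + (0 + 0)) has moves ··a··> u7, ··b··> u6
  u5 = 0 | 0 | (0 | 0) | a.b.(0 + 0 + (0 + 0)) has moves ··a··> u7
  u6 = a.(0 | 0 | (0 | 0)) | (0 + 0 + (0 + 0)) has moves ··a··> u8
  u7 = 0 | 0 | (0 | 0) | b.(0 + 0 + (0 + 0)) has moves ··b··> u8
  u8 = 0 | 0 | (0 | 0) | (0 + 0 + (0 + 0)) has moves ∅
Q's transition system — 12 states:
  v0 = c.a.(0 | 0 | (0 | 0)) | a.(b.(0 + 0 + (0 + 0)) + a.0) has moves ··a··> v1, ··c··> v2
  v1 = c.a.(0 | 0 | (0 | 0)) | (b.(0 + 0 + (0 + 0)) + a.0) has moves ··a··> v3, ··b··> v4, ··c··> v5
  v2 = a.(0 | 0 | (0 | 0)) | a.(b.(0 + 0 + (0 + 0)) + a.0) has moves ··a··> v5, ··a··> v6
  v3 = c.a.(0 | 0 | (0 | 0)) | 0 has moves ··c··> v7
  v4 = c.a.(0 | 0 | (0 | 0)) | (0 + 0 + (0 + 0)) has moves ··c··> v8
  v5 = a.(0 | 0 | (0 | 0)) | (b.(0 + 0 + (0 + 0)) + a.0) has moves ··a··> v7, ··a··> v9, ··b··> v8
  v6 = 0 | 0 | (0 | 0) | a.(b.(0 + 0 + (0 + 0)) + a.0) has moves ··a··> v9
  v7 = a.(0 | 0 | (0 | 0)) | 0 has moves ··a··> v10
  v8 = a.(0 | 0 | (0 | 0)) | (0 + 0 + (0 + 0)) has moves ··a··> v11
  v9 = 0 | 0 | (0 | 0) | (b.(0 + 0 + (0 + 0)) + a.0) has moves ··a··> v10, ··b··> v11
  v10 = 0 | 0 | (0 | 0) | 0 has moves ∅
  v11 = 0 | 0 | (0 | 0) | (0 + 0 + (0 + 0)) has moves ∅
Run σ = ⟨aa⟩ on Q: start {v0}
  step 1 (a): {v1}
  step 2 (a): {v3}
  — Q admits the full trace.
Run σ = ⟨aa⟩ on P: start {u0}
  step 1 (a): {u1}
  step 2 (a): ∅ (P stuck)

NO — witness ⟨aa⟩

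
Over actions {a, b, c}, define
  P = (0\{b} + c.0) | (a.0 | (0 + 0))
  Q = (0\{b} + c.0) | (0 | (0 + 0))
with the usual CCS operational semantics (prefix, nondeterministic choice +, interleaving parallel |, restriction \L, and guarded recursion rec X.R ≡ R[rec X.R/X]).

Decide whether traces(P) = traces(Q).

Reachable graph of P (4 states):
  u0 = (0\{b} + c.0) | (a.0 | (0 + 0)) → --a--▸ u1, --c--▸ u2
  u1 = (0\{b} + c.0) | (0 | (0 + 0)) → --c--▸ u3
  u2 = 0 | (a.0 | (0 + 0)) → --a--▸ u3
  u3 = 0 | (0 | (0 + 0)) → ·
Reachable graph of Q (2 states):
  v0 = (0\{b} + c.0) | (0 | (0 + 0)) → --c--▸ v1
  v1 = 0 | (0 | (0 + 0)) → ·
Executing a from P (initial set {u0}):
  [1] a ⇒ {u1}
  ✓ P
Executing a from Q (initial set {v0}):
  [1] a ⇒ ∅  — Q cannot continue

NO — witness ⟨a⟩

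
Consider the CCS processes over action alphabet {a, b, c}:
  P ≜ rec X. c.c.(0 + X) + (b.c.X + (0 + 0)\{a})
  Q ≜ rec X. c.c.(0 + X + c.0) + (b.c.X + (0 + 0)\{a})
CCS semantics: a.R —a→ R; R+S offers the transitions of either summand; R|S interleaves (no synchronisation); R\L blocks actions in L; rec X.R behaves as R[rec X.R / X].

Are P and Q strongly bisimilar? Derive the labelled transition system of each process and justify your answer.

not bisimilar

P's transition system — 4 states:
  m0 = rec X. c.c.(0 + X) + (b.c.X + (0 + 0)\{a}) → ··b··> m1, ··c··> m2
  m1 = c.(rec X. c.c.(0 + X) + (b.c.X + (0 + 0)\{a})) → ··c··> m0
  m2 = c.(0 + (rec X. c.c.(0 + X) + (b.c.X + (0 + 0)\{a}))) → ··c··> m3
  m3 = 0 + (rec X. c.c.(0 + X) + (b.c.X + (0 + 0)\{a})) → ··b··> m1, ··c··> m2
Q's transition system — 5 states:
  n0 = rec X. c.c.(0 + X + c.0) + (b.c.X + (0 + 0)\{a}) → ··b··> n1, ··c··> n2
  n1 = c.(rec X. c.c.(0 + X + c.0) + (b.c.X + (0 + 0)\{a})) → ··c··> n0
  n2 = c.(0 + (rec X. c.c.(0 + X + c.0) + (b.c.X + (0 + 0)\{a})) + c.0) → ··c··> n3
  n3 = 0 + (rec X. c.c.(0 + X + c.0) + (b.c.X + (0 + 0)\{a})) + c.0 → ··b··> n1, ··c··> n2, ··c··> n4
  n4 = 0 → ·
Coarsest stable partition (strong bisimilarity classes):
  B0 = {m0, m3}
  B1 = {m1, m2}
  B2 = {n0}
  B3 = {n2}
  B4 = {n3}
  B5 = {n4}
  B6 = {n1}
m0 ∈ B0, n0 ∈ B2 → different blocks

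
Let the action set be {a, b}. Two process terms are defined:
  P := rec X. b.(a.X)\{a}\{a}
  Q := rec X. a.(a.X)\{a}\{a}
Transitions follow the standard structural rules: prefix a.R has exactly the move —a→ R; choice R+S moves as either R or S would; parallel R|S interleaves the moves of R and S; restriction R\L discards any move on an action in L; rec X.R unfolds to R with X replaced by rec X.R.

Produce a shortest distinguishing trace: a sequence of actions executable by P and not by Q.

P's transition system — 2 states:
  m0 = rec X. b.(a.X)\{a}\{a} → ··b··> m1
  m1 = (a.(rec X. b.(a.X)\{a}\{a}))\{a}\{a} → ·
Q's transition system — 2 states:
  n0 = rec X. a.(a.X)\{a}\{a} → ··a··> n1
  n1 = (a.(rec X. a.(a.X)\{a}\{a}))\{a}\{a} → ·
Executing b from P (initial set {m0}):
  [1] b ⇒ {m1}
  ✓ P
Executing b from Q (initial set {n0}):
  [1] b ⇒ ∅ (Q stuck)

b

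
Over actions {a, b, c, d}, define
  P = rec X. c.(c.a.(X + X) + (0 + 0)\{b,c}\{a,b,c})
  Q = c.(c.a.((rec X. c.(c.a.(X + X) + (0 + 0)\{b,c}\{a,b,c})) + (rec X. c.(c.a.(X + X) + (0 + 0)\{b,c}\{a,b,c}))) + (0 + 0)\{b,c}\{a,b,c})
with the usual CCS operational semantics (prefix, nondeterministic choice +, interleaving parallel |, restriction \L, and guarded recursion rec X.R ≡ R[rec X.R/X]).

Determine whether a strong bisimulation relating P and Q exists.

bisimilar

LTS(P): 4 reachable states
  p0 = rec X. c.(c.a.(X + X) + (0 + 0)\{b,c}\{a,b,c}) has moves -c-> p1
  p1 = c.a.((rec X. c.(c.a.(X + X) + (0 + 0)\{b,c}\{a,b,c})) + (rec X. c.(c.a.(X + X) + (0 + 0)\{b,c}\{a,b,c}))) + (0 + 0)\{b,c}\{a,b,c} has moves -c-> p2
  p2 = a.((rec X. c.(c.a.(X + X) + (0 + 0)\{b,c}\{a,b,c})) + (rec X. c.(c.a.(X + X) + (0 + 0)\{b,c}\{a,b,c}))) has moves -a-> p3
  p3 = (rec X. c.(c.a.(X + X) + (0 + 0)\{b,c}\{a,b,c})) + (rec X. c.(c.a.(X + X) + (0 + 0)\{b,c}\{a,b,c})) has moves -c-> p1
LTS(Q): 4 reachable states
  q0 = c.(c.a.((rec X. c.(c.a.(X + X) + (0 + 0)\{b,c}\{a,b,c})) + (rec X. c.(c.a.(X + X) + (0 + 0)\{b,c}\{a,b,c}))) + (0 + 0)\{b,c}\{a,b,c}) has moves -c-> q1
  q1 = c.a.((rec X. c.(c.a.(X + X) + (0 + 0)\{b,c}\{a,b,c})) + (rec X. c.(c.a.(X + X) + (0 + 0)\{b,c}\{a,b,c}))) + (0 + 0)\{b,c}\{a,b,c} has moves -c-> q2
  q2 = a.((rec X. c.(c.a.(X + X) + (0 + 0)\{b,c}\{a,b,c})) + (rec X. c.(c.a.(X + X) + (0 + 0)\{b,c}\{a,b,c}))) has moves -a-> q3
  q3 = (rec X. c.(c.a.(X + X) + (0 + 0)\{b,c}\{a,b,c})) + (rec X. c.(c.a.(X + X) + (0 + 0)\{b,c}\{a,b,c})) has moves -c-> q1
Coarsest stable partition (strong bisimilarity classes):
  B0 = {p0, p3, q0, q3}
  B1 = {p1, q1}
  B2 = {p2, q2}
p0 ∈ B0, q0 ∈ B0 → same block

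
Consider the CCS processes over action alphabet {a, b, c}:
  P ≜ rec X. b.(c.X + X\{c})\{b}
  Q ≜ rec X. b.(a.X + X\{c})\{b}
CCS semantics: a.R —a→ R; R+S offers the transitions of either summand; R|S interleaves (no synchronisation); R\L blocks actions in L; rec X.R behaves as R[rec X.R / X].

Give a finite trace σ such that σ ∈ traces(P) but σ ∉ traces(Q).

bc

LTS(P): 3 reachable states
  s0 = rec X. b.(c.X + X\{c})\{b} | =b=> s1
  s1 = (c.(rec X. b.(c.X + X\{c})\{b}) + (rec X. b.(c.X + X\{c})\{b})\{c})\{b} | =c=> s2
  s2 = (rec X. b.(c.X + X\{c})\{b})\{b} | ·
LTS(Q): 3 reachable states
  t0 = rec X. b.(a.X + X\{c})\{b} | =b=> t1
  t1 = (a.(rec X. b.(a.X + X\{c})\{b}) + (rec X. b.(a.X + X\{c})\{b})\{c})\{b} | =a=> t2
  t2 = (rec X. b.(a.X + X\{c})\{b})\{b} | ·
Trace ⟨bc⟩ through P, begin at {s0}:
  after b @ step 1: {s1}
  after c @ step 2: {s2}
  ✓ P
Trace ⟨bc⟩ through Q, begin at {t0}:
  after b @ step 1: {t1}
  after c @ step 2: ∅  — Q cannot continue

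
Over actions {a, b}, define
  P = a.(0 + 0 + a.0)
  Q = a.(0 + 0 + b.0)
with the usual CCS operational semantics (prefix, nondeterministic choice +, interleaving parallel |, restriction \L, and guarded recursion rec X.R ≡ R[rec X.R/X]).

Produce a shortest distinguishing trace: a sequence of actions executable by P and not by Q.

aa

LTS(P): 3 reachable states
  p0 = a.(0 + 0 + a.0) ⊢ =a=> p1
  p1 = 0 + 0 + a.0 ⊢ =a=> p2
  p2 = 0 ⊢ ∅
LTS(Q): 3 reachable states
  q0 = a.(0 + 0 + b.0) ⊢ =a=> q1
  q1 = 0 + 0 + b.0 ⊢ =b=> q2
  q2 = 0 ⊢ ∅
Run σ = ⟨aa⟩ on P: start {p0}
  after a @ step 1: {p1}
  after a @ step 2: {p2}
  ✓ P
Run σ = ⟨aa⟩ on Q: start {q0}
  after a @ step 1: {q1}
  after a @ step 2: ∅  — Q cannot continue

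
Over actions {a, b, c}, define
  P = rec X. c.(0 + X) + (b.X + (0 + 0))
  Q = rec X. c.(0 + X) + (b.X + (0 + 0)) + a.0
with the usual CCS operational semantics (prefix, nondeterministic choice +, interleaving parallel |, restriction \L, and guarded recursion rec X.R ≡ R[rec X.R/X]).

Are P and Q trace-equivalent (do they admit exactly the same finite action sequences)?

trace-distinct — witness ⟨a⟩

LTS(P): 2 reachable states
  p0 = rec X. c.(0 + X) + (b.X + (0 + 0)) | -b-> p0, -c-> p1
  p1 = 0 + (rec X. c.(0 + X) + (b.X + (0 + 0))) | -b-> p0, -c-> p1
LTS(Q): 3 reachable states
  q0 = rec X. c.(0 + X) + (b.X + (0 + 0)) + a.0 | -a-> q1, -b-> q0, -c-> q2
  q1 = 0 | deadlocked
  q2 = 0 + (rec X. c.(0 + X) + (b.X + (0 + 0)) + a.0) | -a-> q1, -b-> q0, -c-> q2
Trace ⟨a⟩ through Q, begin at {q0}:
  step 1 (a): {q1}
  ✓ Q
Trace ⟨a⟩ through P, begin at {p0}:
  step 1 (a): no successor for P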